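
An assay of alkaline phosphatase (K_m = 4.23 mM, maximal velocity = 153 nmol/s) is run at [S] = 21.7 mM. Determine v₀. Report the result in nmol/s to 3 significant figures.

128 nmol/s

[S]/(Km+[S]) = 21.7/25.93 = 0.8369, the fractional saturation.
v = 0.8369 × Vmax = 0.8369 × 153 = 128 nmol/s.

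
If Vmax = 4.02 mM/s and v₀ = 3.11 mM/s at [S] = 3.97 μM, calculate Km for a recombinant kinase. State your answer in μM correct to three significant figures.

From v = Vmax[S]/(Km+[S]), Km = [S](Vmax − v)/v.
Km = 3.97 × (4.02 − 3.11) / 3.11 = 3.613/3.11 = 1.16 μM.

1.16 μM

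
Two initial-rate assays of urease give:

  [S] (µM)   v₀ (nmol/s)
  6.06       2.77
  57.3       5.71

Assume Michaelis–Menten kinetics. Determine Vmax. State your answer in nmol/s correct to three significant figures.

6.53 nmol/s

In reciprocal form, 1/v = (Km/Vmax)·(1/[S]) + 1/Vmax. The two points give (1/[S], 1/v) = (0.1650, 0.3610) and (0.01745, 0.1751).
Slope = (0.3610 − 0.1751)/(0.1650 − 0.01745) = 1.260; intercept = 0.3610 − 1.260×0.1650 = 0.1531.
Vmax = 1/intercept = 6.53 nmol/s; Km = slope × Vmax = 1.260 × 6.53 = 8.23 µM.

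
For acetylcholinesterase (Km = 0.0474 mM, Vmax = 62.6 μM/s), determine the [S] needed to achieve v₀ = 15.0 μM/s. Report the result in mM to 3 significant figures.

Rearranging v = Vmax[S]/(Km+[S]) gives [S] = Km·v/(Vmax − v).
[S] = 0.0474 × 15.0 / (62.6 − 15.0) = 0.7110/47.60 = 0.0149 mM.

0.0149 mM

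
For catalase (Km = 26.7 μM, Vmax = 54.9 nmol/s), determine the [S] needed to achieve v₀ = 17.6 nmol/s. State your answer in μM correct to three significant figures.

12.6 μM

Rearranging v = Vmax[S]/(Km+[S]) gives [S] = Km·v/(Vmax − v).
[S] = 26.7 × 17.6 / (54.9 − 17.6) = 469.9/37.30 = 12.6 μM.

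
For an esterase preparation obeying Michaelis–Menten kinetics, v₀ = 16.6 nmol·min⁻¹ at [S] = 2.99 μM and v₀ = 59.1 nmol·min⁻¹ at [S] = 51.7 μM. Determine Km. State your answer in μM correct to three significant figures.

From v = Vmax[S]/(Km+[S]), each point gives Vmax = v(Km+[S])/[S].
Equating: 16.6(Km+2.99)/2.99 = 59.1(Km+51.7)/51.7.
5.552·Km + 16.6 = 1.143·Km + 59.1, so (5.552 − 1.143)·Km = 59.1 − 16.6.
Km = 42.50/4.409 = 9.64 μM; then Vmax = 16.6(9.64+2.99)/2.99 = 70.1 nmol·min⁻¹.

9.64 μM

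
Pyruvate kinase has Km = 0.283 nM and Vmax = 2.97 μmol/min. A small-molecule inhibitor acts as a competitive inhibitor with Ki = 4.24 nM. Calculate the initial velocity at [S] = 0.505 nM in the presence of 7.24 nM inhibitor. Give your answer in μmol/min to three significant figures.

1.18 μmol/min

α = 1 + [I]/Ki = 1 + 7.24/4.24 = 2.708.
For a competitive inhibitor, Vmax is unchanged and the apparent Km becomes α·Km: Km,app = 0.766 nM, Vmax,app = 2.97 μmol/min.
v = Vmax,app·[S]/(Km,app + [S]) = 2.97 × 0.505/(0.766 + 0.505) = 1.18 μmol/min.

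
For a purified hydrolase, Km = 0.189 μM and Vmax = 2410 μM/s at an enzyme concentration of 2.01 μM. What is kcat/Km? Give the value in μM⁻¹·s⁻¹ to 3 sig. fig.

kcat = Vmax/[E]total = 2410/2.01 = 1200 s⁻¹.
kcat/Km = 1200/0.189 = 6340 μM⁻¹·s⁻¹.

6340 μM⁻¹·s⁻¹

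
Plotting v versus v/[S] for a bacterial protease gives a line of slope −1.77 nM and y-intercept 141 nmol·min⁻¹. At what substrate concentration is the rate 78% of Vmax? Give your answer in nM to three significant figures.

6.28 nM

The Eadie–Hofstee slope gives Km = 1.77 nM (slope = −Km).
v/Vmax = [S]/(Km+[S]) = 0.78 ⇒ [S] = Km·0.78/(1−0.78) = 1.77 × 3.545 = 6.28 nM.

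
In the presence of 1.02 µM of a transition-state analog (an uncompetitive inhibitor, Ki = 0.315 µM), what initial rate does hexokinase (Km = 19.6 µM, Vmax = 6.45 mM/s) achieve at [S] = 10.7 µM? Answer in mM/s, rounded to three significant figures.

With α = 1 + [I]/Ki = 1 + 1.02/0.315 = 4.238, the uncompetitive rate law is v = (Vmax/α)·[S] / (Km/α + [S]).
v = (6.45/4.238)×10.7 / (19.6/4.238 + 10.7) = 16.28/15.32 = 1.06 mM/s.

1.06 mM/s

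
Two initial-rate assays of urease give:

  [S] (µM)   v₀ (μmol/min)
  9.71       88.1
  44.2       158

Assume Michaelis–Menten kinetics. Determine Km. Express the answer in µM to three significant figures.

12.7 µM

In reciprocal form, 1/v = (Km/Vmax)·(1/[S]) + 1/Vmax. The two points give (1/[S], 1/v) = (0.1030, 0.01135) and (0.02262, 0.006329).
Slope = (0.01135 − 0.006329)/(0.1030 − 0.02262) = 0.06249; intercept = 0.01135 − 0.06249×0.1030 = 0.004915.
Vmax = 1/intercept = 203 μmol/min; Km = slope × Vmax = 0.06249 × 203 = 12.7 µM.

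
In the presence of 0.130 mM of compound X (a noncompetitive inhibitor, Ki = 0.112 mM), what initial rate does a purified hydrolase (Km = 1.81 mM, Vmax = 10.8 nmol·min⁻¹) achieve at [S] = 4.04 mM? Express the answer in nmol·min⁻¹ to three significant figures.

3.45 nmol·min⁻¹

With α = 1 + [I]/Ki = 1 + 0.130/0.112 = 2.161, the noncompetitive rate law is v = (Vmax/α)·[S] / (Km + [S]).
v = (10.8/2.161)×4.04 / (1.81 + 4.04) = 20.19/5.850 = 3.45 nmol·min⁻¹.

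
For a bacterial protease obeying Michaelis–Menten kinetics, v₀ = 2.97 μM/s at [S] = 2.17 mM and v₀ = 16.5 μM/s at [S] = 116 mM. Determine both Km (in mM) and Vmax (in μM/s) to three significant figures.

Km = 11.0 mM; Vmax = 18.1 μM/s

From v = Vmax[S]/(Km+[S]), each point gives Vmax = v(Km+[S])/[S].
Equating: 2.97(Km+2.17)/2.17 = 16.5(Km+116)/116.
1.369·Km + 2.97 = 0.1422·Km + 16.5, so (1.369 − 0.1422)·Km = 16.5 − 2.97.
Km = 13.53/1.226 = 11.0 mM; then Vmax = 2.97(11.0+2.17)/2.17 = 18.1 μM/s.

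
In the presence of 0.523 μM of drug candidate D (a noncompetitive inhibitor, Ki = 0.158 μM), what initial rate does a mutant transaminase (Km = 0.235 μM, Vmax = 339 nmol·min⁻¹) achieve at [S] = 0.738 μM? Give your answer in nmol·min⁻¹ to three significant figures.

α = 1 + [I]/Ki = 1 + 0.523/0.158 = 4.310.
For a noncompetitive inhibitor, Vmax is reduced to Vmax/α while Km is unchanged: Km,app = 0.235 μM, Vmax,app = 78.7 nmol·min⁻¹.
v = Vmax,app·[S]/(Km,app + [S]) = 78.7 × 0.738/(0.235 + 0.738) = 59.7 nmol·min⁻¹.

59.7 nmol·min⁻¹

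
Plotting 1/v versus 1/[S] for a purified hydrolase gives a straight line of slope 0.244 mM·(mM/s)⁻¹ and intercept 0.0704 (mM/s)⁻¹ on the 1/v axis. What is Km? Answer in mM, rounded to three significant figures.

y-intercept = 1/Vmax ⇒ Vmax = 14.2 mM/s; slope = Km/Vmax ⇒ Km = slope × Vmax.
Km = 0.244 × 14.2 = 3.47 mM.

3.47 mM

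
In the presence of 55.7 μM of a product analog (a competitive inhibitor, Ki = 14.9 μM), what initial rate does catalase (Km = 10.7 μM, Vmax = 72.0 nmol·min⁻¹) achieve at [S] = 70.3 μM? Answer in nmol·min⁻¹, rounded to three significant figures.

41.8 nmol·min⁻¹

α = 1 + [I]/Ki = 1 + 55.7/14.9 = 4.738.
For a competitive inhibitor, Vmax is unchanged and the apparent Km becomes α·Km: Km,app = 50.7 μM, Vmax,app = 72.0 nmol·min⁻¹.
v = Vmax,app·[S]/(Km,app + [S]) = 72.0 × 70.3/(50.7 + 70.3) = 41.8 nmol·min⁻¹.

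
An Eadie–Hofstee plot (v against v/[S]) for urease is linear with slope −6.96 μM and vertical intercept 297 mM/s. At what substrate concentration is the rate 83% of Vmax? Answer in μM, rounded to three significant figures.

The Eadie–Hofstee slope gives Km = 6.96 μM (slope = −Km).
v/Vmax = [S]/(Km+[S]) = 0.83 ⇒ [S] = Km·0.83/(1−0.83) = 6.96 × 4.882 = 34.0 μM.

34.0 μM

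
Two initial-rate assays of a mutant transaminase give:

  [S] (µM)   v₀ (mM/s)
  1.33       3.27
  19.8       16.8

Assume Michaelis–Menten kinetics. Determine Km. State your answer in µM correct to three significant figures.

From v = Vmax[S]/(Km+[S]), each point gives Vmax = v(Km+[S])/[S].
Equating: 3.27(Km+1.33)/1.33 = 16.8(Km+19.8)/19.8.
2.459·Km + 3.27 = 0.8485·Km + 16.8, so (2.459 − 0.8485)·Km = 16.8 − 3.27.
Km = 13.53/1.610 = 8.40 µM; then Vmax = 3.27(8.40+1.33)/1.33 = 23.9 mM/s.

8.40 µM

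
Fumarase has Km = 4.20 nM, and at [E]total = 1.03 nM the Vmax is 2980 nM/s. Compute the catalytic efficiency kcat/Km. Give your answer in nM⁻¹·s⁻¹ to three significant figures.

689 nM⁻¹·s⁻¹

kcat = Vmax/[E]total = 2980/1.03 = 2890 s⁻¹.
kcat/Km = 2890/4.20 = 689 nM⁻¹·s⁻¹.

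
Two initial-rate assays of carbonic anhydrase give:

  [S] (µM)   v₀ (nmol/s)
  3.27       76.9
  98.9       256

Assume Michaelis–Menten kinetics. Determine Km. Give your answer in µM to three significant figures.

8.56 µM

In reciprocal form, 1/v = (Km/Vmax)·(1/[S]) + 1/Vmax. The two points give (1/[S], 1/v) = (0.3058, 0.01300) and (0.01011, 0.003906).
Slope = (0.01300 − 0.003906)/(0.3058 − 0.01011) = 0.03077; intercept = 0.01300 − 0.03077×0.3058 = 0.003595.
Vmax = 1/intercept = 278 nmol/s; Km = slope × Vmax = 0.03077 × 278 = 8.56 µM.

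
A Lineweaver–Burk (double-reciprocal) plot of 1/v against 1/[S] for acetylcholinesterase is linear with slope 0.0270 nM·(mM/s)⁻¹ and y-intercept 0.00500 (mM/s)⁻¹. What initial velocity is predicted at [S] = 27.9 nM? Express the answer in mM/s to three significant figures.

The y-intercept is 1/Vmax, so Vmax = 1/0.00500 = 200 mM/s.
The slope is Km/Vmax, so Km = 0.0270 × 200 = 5.40 nM.
Then v = 200 × 27.9/(5.40 + 27.9) = 168 mM/s.

168 mM/s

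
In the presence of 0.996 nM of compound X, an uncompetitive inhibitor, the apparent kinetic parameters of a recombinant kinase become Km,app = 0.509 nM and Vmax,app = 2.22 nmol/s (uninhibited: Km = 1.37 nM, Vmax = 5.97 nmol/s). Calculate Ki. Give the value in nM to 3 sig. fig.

Uncompetitive: Vmax,app = Vmax/α (and Km,app = Km/α) with α = 1 + [I]/Ki.
α = Vmax/Vmax,app = 5.97/2.22 = 2.689.
Since α = 1 + [I]/Ki, [I]/Ki = 2.689 − 1 = 1.689 and Ki = 0.996/1.689 = 0.590 nM.

0.590 nM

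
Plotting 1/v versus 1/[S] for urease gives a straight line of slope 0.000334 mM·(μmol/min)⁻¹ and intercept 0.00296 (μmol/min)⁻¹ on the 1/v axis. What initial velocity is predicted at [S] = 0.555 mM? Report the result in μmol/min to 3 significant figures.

The y-intercept is 1/Vmax, so Vmax = 1/0.00296 = 338 μmol/min.
The slope is Km/Vmax, so Km = 0.000334 × 338 = 0.113 mM.
Then v = 338 × 0.555/(0.113 + 0.555) = 281 μmol/min.

281 μmol/min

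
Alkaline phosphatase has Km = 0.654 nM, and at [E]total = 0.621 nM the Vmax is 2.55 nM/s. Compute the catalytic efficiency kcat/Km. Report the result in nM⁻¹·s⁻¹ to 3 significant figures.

kcat = Vmax/[E]total = 2.55/0.621 = 4.11 s⁻¹.
kcat/Km = 4.11/0.654 = 6.28 nM⁻¹·s⁻¹.

6.28 nM⁻¹·s⁻¹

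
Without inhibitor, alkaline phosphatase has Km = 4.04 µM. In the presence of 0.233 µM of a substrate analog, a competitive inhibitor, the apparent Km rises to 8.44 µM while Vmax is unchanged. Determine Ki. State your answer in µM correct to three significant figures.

Competitive: Km,app = α·Km with α = 1 + [I]/Ki.
α = Km,app/Km = 8.44/4.04 = 2.089.
Ki = [I]/(α − 1) = 0.233/1.089 = 0.214 µM.

0.214 µM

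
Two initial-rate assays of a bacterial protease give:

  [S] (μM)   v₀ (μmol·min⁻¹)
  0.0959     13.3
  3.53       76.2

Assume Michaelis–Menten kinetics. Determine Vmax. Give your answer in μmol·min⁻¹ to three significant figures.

From v = Vmax[S]/(Km+[S]), each point gives Vmax = v(Km+[S])/[S].
Equating: 13.3(Km+0.0959)/0.0959 = 76.2(Km+3.53)/3.53.
138.7·Km + 13.3 = 21.59·Km + 76.2, so (138.7 − 21.59)·Km = 76.2 − 13.3.
Km = 62.90/117.1 = 0.537 μM; then Vmax = 13.3(0.537+0.0959)/0.0959 = 87.8 μmol·min⁻¹.

87.8 μmol·min⁻¹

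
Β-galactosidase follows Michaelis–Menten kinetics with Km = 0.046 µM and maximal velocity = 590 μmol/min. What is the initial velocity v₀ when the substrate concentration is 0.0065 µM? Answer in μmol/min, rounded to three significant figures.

73.0 μmol/min

v = Vmax·[S]/(Km + [S]) = 590 × 0.0065 / (0.046 + 0.0065)
  = 3.835 / 0.05250 = 73.0 μmol/min.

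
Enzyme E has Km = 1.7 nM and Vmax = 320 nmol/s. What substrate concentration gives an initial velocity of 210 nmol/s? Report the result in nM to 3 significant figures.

Rearranging v = Vmax[S]/(Km+[S]) gives [S] = Km·v/(Vmax − v).
[S] = 1.7 × 210 / (320 − 210) = 357.0/110.0 = 3.25 nM.

3.25 nM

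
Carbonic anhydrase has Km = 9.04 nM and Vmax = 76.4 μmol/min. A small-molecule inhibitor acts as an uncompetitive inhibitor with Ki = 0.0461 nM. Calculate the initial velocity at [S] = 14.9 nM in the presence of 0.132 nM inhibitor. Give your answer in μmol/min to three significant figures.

17.1 μmol/min

α = 1 + [I]/Ki = 1 + 0.132/0.0461 = 3.863.
For an uncompetitive inhibitor, both parameters are divided by α, giving Vmax/α and Km/α: Km,app = 2.34 nM, Vmax,app = 19.8 μmol/min.
v = Vmax,app·[S]/(Km,app + [S]) = 19.8 × 14.9/(2.34 + 14.9) = 17.1 μmol/min.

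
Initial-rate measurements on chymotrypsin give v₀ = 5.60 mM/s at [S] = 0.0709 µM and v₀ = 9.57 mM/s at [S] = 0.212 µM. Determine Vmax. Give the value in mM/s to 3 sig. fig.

In reciprocal form, 1/v = (Km/Vmax)·(1/[S]) + 1/Vmax. The two points give (1/[S], 1/v) = (14.10, 0.1786) and (4.717, 0.1045).
Slope = (0.1786 − 0.1045)/(14.10 − 4.717) = 0.007891; intercept = 0.1786 − 0.007891×14.10 = 0.06727.
Vmax = 1/intercept = 14.9 mM/s; Km = slope × Vmax = 0.007891 × 14.9 = 0.117 µM.

14.9 mM/s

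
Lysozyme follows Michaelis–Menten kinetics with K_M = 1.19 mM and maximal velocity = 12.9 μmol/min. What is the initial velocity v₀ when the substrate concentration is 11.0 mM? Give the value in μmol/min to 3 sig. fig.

11.6 μmol/min

[S]/(Km+[S]) = 11.0/12.19 = 0.9024, the fractional saturation.
v = 0.9024 × Vmax = 0.9024 × 12.9 = 11.6 μmol/min.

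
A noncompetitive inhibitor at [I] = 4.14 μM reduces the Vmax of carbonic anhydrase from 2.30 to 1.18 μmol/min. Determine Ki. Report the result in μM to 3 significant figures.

Noncompetitive: Vmax,app = Vmax/α with α = 1 + [I]/Ki.
α = Vmax/Vmax,app = 2.30/1.18 = 1.949.
Since α = 1 + [I]/Ki, [I]/Ki = 1.949 − 1 = 0.9492 and Ki = 4.14/0.9492 = 4.36 μM.

4.36 μM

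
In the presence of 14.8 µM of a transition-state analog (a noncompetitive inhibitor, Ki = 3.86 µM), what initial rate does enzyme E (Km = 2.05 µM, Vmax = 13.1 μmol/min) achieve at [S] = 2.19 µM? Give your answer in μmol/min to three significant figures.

1.40 μmol/min

With α = 1 + [I]/Ki = 1 + 14.8/3.86 = 4.834, the noncompetitive rate law is v = (Vmax/α)·[S] / (Km + [S]).
v = (13.1/4.834)×2.19 / (2.05 + 2.19) = 5.935/4.240 = 1.40 μmol/min.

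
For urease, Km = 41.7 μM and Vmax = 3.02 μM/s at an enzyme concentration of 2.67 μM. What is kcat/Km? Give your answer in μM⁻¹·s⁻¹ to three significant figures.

kcat = Vmax/[E]total = 3.02/2.67 = 1.13 s⁻¹.
kcat/Km = 1.13/41.7 = 0.0271 μM⁻¹·s⁻¹.

0.0271 μM⁻¹·s⁻¹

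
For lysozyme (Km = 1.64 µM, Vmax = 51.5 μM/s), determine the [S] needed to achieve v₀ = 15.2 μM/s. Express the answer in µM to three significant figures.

0.687 µM

The required fractional saturation is v/Vmax = 15.2/51.5 = 0.2951.
Then [S]/(Km+[S]) = 0.2951 ⇒ [S] = 1.64 × 0.2951/(1 − 0.2951) = 0.687 µM.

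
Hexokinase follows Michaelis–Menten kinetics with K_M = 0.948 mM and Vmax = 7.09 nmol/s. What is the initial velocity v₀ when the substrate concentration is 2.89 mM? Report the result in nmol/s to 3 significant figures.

[S]/(Km+[S]) = 2.89/3.838 = 0.7530, the fractional saturation.
v = 0.7530 × Vmax = 0.7530 × 7.09 = 5.34 nmol/s.

5.34 nmol/s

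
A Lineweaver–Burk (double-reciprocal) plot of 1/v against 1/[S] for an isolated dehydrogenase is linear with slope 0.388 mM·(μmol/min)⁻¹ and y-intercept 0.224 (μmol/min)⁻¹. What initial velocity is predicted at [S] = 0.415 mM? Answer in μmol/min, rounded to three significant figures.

0.863 μmol/min

The y-intercept is 1/Vmax, so Vmax = 1/0.224 = 4.46 μmol/min.
The slope is Km/Vmax, so Km = 0.388 × 4.46 = 1.73 mM.
Then v = 4.46 × 0.415/(1.73 + 0.415) = 0.863 μmol/min.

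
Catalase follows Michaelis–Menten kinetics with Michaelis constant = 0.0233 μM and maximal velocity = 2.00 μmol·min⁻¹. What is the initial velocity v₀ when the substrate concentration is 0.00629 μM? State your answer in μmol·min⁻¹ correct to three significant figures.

0.425 μmol·min⁻¹

v = Vmax·[S]/(Km + [S]) = 2.00 × 0.00629 / (0.0233 + 0.00629)
  = 0.01258 / 0.02959 = 0.425 μmol·min⁻¹.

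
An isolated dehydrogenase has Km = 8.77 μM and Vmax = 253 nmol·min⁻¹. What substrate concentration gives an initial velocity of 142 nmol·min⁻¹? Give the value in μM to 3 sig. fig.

Rearranging v = Vmax[S]/(Km+[S]) gives [S] = Km·v/(Vmax − v).
[S] = 8.77 × 142 / (253 − 142) = 1245/111.0 = 11.2 μM.

11.2 μM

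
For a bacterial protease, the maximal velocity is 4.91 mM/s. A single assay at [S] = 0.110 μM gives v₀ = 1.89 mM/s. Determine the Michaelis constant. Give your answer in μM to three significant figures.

v/Vmax = 1.89/4.91 = 0.3849 = [S]/(Km+[S]).
So Km + [S] = [S]/0.3849 = 0.2858 μM, giving Km = 0.2858 − 0.110 = 0.176 μM.

0.176 μM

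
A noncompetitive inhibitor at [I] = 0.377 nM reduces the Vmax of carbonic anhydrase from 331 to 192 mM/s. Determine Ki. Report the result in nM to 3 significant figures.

Noncompetitive: Vmax,app = Vmax/α with α = 1 + [I]/Ki.
α = Vmax/Vmax,app = 331/192 = 1.724.
Since α = 1 + [I]/Ki, [I]/Ki = 1.724 − 1 = 0.7240 and Ki = 0.377/0.7240 = 0.521 nM.

0.521 nM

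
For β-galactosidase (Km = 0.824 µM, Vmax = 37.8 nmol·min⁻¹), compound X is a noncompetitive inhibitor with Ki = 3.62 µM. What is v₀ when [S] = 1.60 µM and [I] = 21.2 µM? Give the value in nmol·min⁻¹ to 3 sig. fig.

With α = 1 + [I]/Ki = 1 + 21.2/3.62 = 6.856, the noncompetitive rate law is v = (Vmax/α)·[S] / (Km + [S]).
v = (37.8/6.856)×1.60 / (0.824 + 1.60) = 8.821/2.424 = 3.64 nmol·min⁻¹.

3.64 nmol·min⁻¹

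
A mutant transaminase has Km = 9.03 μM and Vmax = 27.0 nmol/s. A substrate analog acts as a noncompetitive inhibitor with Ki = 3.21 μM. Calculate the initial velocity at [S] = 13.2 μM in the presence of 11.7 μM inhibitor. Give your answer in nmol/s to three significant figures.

3.45 nmol/s

α = 1 + [I]/Ki = 1 + 11.7/3.21 = 4.645.
For a noncompetitive inhibitor, Vmax is reduced to Vmax/α while Km is unchanged: Km,app = 9.03 μM, Vmax,app = 5.81 nmol/s.
v = Vmax,app·[S]/(Km,app + [S]) = 5.81 × 13.2/(9.03 + 13.2) = 3.45 nmol/s.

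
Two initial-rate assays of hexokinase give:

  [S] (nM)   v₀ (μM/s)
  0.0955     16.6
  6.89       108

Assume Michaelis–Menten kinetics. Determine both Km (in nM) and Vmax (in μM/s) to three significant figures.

From v = Vmax[S]/(Km+[S]), each point gives Vmax = v(Km+[S])/[S].
Equating: 16.6(Km+0.0955)/0.0955 = 108(Km+6.89)/6.89.
173.8·Km + 16.6 = 15.67·Km + 108, so (173.8 − 15.67)·Km = 108 − 16.6.
Km = 91.40/158.1 = 0.578 nM; then Vmax = 16.6(0.578+0.0955)/0.0955 = 117 μM/s.

Km = 0.578 nM; Vmax = 117 μM/s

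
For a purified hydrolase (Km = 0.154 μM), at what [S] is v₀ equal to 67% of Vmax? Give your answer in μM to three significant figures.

0.313 μM

v/Vmax = [S]/(Km+[S]) = 0.67, so [S] = Km·0.67/(1 − 0.67) = 0.154 × 2.030.
[S] = 0.313 μM.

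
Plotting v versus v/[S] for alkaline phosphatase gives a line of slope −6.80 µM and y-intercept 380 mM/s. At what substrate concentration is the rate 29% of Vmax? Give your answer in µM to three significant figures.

The Eadie–Hofstee slope gives Km = 6.80 µM (slope = −Km).
v/Vmax = [S]/(Km+[S]) = 0.29 ⇒ [S] = Km·0.29/(1−0.29) = 6.80 × 0.4085 = 2.78 µM.

2.78 µM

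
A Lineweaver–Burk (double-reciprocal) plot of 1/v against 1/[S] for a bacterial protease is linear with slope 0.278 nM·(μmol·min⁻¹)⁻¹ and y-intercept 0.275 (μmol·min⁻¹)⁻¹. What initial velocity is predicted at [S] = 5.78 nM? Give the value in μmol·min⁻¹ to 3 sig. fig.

3.10 μmol·min⁻¹

The y-intercept is 1/Vmax, so Vmax = 1/0.275 = 3.64 μmol·min⁻¹.
The slope is Km/Vmax, so Km = 0.278 × 3.64 = 1.01 nM.
Then v = 3.64 × 5.78/(1.01 + 5.78) = 3.10 μmol·min⁻¹.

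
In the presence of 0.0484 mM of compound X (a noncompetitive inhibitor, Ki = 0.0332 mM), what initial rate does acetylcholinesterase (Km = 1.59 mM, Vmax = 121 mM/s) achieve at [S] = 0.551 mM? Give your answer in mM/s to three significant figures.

With α = 1 + [I]/Ki = 1 + 0.0484/0.0332 = 2.458, the noncompetitive rate law is v = (Vmax/α)·[S] / (Km + [S]).
v = (121/2.458)×0.551 / (1.59 + 0.551) = 27.13/2.141 = 12.7 mM/s.

12.7 mM/s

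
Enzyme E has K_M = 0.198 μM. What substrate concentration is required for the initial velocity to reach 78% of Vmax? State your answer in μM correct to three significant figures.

0.702 μM

v/Vmax = [S]/(Km+[S]) = 0.78, so [S] = Km·0.78/(1 − 0.78) = 0.198 × 3.545.
[S] = 0.702 μM.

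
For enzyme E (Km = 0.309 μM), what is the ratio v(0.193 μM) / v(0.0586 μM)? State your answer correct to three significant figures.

The fractional saturations are [S]/(Km+[S]) = 0.0586/0.3676 = 0.1594 and 0.193/0.5020 = 0.3845.
v₂/v₁ is just their ratio: 0.3845/0.1594 = 2.41.

2.41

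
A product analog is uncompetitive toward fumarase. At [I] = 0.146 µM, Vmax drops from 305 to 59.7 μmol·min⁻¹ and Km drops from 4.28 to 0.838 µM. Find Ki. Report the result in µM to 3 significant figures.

Uncompetitive: Vmax,app = Vmax/α (and Km,app = Km/α) with α = 1 + [I]/Ki.
α = Vmax/Vmax,app = 305/59.7 = 5.109.
Since α = 1 + [I]/Ki, [I]/Ki = 5.109 − 1 = 4.109 and Ki = 0.146/4.109 = 0.0355 µM.

0.0355 µM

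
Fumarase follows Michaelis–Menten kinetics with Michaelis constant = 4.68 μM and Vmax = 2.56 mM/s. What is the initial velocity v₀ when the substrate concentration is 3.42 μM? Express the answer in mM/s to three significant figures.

v = Vmax·[S]/(Km + [S]) = 2.56 × 3.42 / (4.68 + 3.42)
  = 8.755 / 8.100 = 1.08 mM/s.

1.08 mM/s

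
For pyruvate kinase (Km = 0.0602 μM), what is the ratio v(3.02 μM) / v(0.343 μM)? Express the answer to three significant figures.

The fractional saturations are [S]/(Km+[S]) = 0.343/0.4032 = 0.8507 and 3.02/3.080 = 0.9805.
v₂/v₁ is just their ratio: 0.9805/0.8507 = 1.15.

1.15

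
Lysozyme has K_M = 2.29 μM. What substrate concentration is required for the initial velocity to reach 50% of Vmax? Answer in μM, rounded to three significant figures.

2.29 μM

v/Vmax = [S]/(Km+[S]) = 0.5, so [S] = Km·0.5/(1 − 0.5) = 2.29 × 1.000.
[S] = 2.29 μM.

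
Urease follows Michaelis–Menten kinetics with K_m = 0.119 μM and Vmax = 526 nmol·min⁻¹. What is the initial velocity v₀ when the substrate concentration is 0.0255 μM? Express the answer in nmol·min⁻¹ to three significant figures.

92.8 nmol·min⁻¹

v = Vmax·[S]/(Km + [S]) = 526 × 0.0255 / (0.119 + 0.0255)
  = 13.41 / 0.1445 = 92.8 nmol·min⁻¹.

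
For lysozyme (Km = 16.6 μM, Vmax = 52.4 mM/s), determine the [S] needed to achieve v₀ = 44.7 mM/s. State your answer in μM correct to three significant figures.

Rearranging v = Vmax[S]/(Km+[S]) gives [S] = Km·v/(Vmax − v).
[S] = 16.6 × 44.7 / (52.4 − 44.7) = 742.0/7.700 = 96.4 μM.

96.4 μM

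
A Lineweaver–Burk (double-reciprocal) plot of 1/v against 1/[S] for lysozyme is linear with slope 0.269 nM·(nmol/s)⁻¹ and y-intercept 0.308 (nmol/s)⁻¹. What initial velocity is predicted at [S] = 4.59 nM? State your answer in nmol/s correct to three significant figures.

2.73 nmol/s

The y-intercept is 1/Vmax, so Vmax = 1/0.308 = 3.25 nmol/s.
The slope is Km/Vmax, so Km = 0.269 × 3.25 = 0.873 nM.
Then v = 3.25 × 4.59/(0.873 + 4.59) = 2.73 nmol/s.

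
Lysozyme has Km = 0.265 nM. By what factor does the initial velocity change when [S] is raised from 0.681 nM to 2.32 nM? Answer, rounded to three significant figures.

Since Vmax cancels, v₂/v₁ = [S]₂(Km+[S]₁) / [S]₁(Km+[S]₂).
= 2.32×(0.265+0.681) / (0.681×(0.265+2.32)) = 2.195/1.760 = 1.25.

1.25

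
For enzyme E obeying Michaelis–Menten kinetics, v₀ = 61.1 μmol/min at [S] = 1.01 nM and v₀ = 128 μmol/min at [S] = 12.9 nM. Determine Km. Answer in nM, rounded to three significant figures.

In reciprocal form, 1/v = (Km/Vmax)·(1/[S]) + 1/Vmax. The two points give (1/[S], 1/v) = (0.9901, 0.01637) and (0.07752, 0.007812).
Slope = (0.01637 − 0.007812)/(0.9901 − 0.07752) = 0.009374; intercept = 0.01637 − 0.009374×0.9901 = 0.007086.
Vmax = 1/intercept = 141 μmol/min; Km = slope × Vmax = 0.009374 × 141 = 1.32 nM.

1.32 nM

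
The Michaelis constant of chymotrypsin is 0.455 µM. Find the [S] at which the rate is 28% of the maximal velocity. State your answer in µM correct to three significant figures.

0.177 µM

v/Vmax = [S]/(Km+[S]) = 0.28, so [S] = Km·0.28/(1 − 0.28) = 0.455 × 0.3889.
[S] = 0.177 µM.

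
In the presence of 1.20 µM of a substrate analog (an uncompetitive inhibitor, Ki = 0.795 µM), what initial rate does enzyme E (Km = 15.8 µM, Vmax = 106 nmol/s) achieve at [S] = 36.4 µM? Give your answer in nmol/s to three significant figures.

With α = 1 + [I]/Ki = 1 + 1.20/0.795 = 2.509, the uncompetitive rate law is v = (Vmax/α)·[S] / (Km/α + [S]).
v = (106/2.509)×36.4 / (15.8/2.509 + 36.4) = 1538/42.70 = 36.0 nmol/s.

36.0 nmol/s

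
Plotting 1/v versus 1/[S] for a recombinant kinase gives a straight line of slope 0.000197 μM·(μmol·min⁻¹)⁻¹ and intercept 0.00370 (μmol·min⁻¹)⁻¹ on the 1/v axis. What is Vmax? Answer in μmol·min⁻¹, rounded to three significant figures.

The y-intercept of a Lineweaver–Burk plot equals 1/Vmax, so Vmax = 1/0.00370 = 270 μmol·min⁻¹.

270 μmol·min⁻¹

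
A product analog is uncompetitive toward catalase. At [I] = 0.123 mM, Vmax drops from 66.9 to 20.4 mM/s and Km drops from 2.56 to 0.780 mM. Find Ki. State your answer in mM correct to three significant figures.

0.0540 mM

Uncompetitive: Vmax,app = Vmax/α (and Km,app = Km/α) with α = 1 + [I]/Ki.
α = Vmax/Vmax,app = 66.9/20.4 = 3.279.
Ki = [I]/(α − 1) = 0.123/2.279 = 0.0540 mM.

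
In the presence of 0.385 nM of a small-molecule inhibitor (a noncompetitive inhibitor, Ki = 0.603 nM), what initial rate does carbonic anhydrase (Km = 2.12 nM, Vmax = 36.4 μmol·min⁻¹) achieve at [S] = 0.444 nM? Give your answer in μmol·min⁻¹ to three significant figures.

3.85 μmol·min⁻¹

With α = 1 + [I]/Ki = 1 + 0.385/0.603 = 1.638, the noncompetitive rate law is v = (Vmax/α)·[S] / (Km + [S]).
v = (36.4/1.638)×0.444 / (2.12 + 0.444) = 9.864/2.564 = 3.85 μmol·min⁻¹.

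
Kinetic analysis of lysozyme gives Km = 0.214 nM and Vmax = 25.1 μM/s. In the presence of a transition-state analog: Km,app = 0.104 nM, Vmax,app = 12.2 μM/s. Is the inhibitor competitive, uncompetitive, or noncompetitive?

uncompetitive

Both Km and Vmax decrease by the same factor (~2.06-fold) — characteristic of uncompetitive inhibition.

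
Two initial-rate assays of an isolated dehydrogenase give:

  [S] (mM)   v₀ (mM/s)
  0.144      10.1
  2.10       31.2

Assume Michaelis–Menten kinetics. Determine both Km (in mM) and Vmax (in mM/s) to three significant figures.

From v = Vmax[S]/(Km+[S]), each point gives Vmax = v(Km+[S])/[S].
Equating: 10.1(Km+0.144)/0.144 = 31.2(Km+2.10)/2.10.
70.14·Km + 10.1 = 14.86·Km + 31.2, so (70.14 − 14.86)·Km = 31.2 − 10.1.
Km = 21.10/55.28 = 0.382 mM; then Vmax = 10.1(0.382+0.144)/0.144 = 36.9 mM/s.

Km = 0.382 mM; Vmax = 36.9 mM/s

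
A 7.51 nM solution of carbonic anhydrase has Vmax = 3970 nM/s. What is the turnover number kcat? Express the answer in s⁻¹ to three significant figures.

529 s⁻¹

kcat = Vmax/[E]total = 3970 nM/s / 7.51 nM = 529 s⁻¹.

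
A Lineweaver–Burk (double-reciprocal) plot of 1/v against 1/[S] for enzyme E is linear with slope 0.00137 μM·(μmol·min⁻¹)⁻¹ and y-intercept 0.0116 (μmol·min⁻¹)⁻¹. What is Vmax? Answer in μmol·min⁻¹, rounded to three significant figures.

The y-intercept of a Lineweaver–Burk plot equals 1/Vmax, so Vmax = 1/0.0116 = 86.2 μmol·min⁻¹.

86.2 μmol·min⁻¹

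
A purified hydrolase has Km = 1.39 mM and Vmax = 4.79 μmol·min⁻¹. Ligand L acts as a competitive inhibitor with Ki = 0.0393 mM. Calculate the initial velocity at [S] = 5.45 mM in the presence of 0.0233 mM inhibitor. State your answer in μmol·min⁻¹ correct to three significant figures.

With α = 1 + [I]/Ki = 1 + 0.0233/0.0393 = 1.593, the competitive rate law is v = Vmax[S] / (αKm + [S]).
v = 4.79×5.45 / (1.593×1.39 + 5.45) = 26.11/7.664 = 3.41 μmol·min⁻¹.

3.41 μmol·min⁻¹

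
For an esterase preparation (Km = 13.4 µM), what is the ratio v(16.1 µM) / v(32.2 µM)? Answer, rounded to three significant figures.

0.773

The fractional saturations are [S]/(Km+[S]) = 32.2/45.60 = 0.7061 and 16.1/29.50 = 0.5458.
v₂/v₁ is just their ratio: 0.5458/0.7061 = 0.773.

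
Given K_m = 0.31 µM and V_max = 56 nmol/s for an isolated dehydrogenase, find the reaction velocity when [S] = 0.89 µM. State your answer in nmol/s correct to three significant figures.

v = Vmax·[S]/(Km + [S]) = 56 × 0.89 / (0.31 + 0.89)
  = 49.84 / 1.200 = 41.5 nmol/s.

41.5 nmol/s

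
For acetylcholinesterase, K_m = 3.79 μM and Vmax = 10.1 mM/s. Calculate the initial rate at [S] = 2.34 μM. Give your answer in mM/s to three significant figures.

v = Vmax·[S]/(Km + [S]) = 10.1 × 2.34 / (3.79 + 2.34)
  = 23.63 / 6.130 = 3.86 mM/s.

3.86 mM/s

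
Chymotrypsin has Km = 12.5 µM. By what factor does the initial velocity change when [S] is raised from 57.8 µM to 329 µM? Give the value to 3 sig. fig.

1.17

Since Vmax cancels, v₂/v₁ = [S]₂(Km+[S]₁) / [S]₁(Km+[S]₂).
= 329×(12.5+57.8) / (57.8×(12.5+329)) = 23130/19740 = 1.17.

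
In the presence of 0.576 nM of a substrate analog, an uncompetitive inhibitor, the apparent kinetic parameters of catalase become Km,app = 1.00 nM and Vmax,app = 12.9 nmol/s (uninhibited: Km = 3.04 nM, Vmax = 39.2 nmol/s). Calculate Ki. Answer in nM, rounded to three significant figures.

0.283 nM

Uncompetitive: Vmax,app = Vmax/α (and Km,app = Km/α) with α = 1 + [I]/Ki.
α = Vmax/Vmax,app = 39.2/12.9 = 3.039.
Since α = 1 + [I]/Ki, [I]/Ki = 3.039 − 1 = 2.039 and Ki = 0.576/2.039 = 0.283 nM.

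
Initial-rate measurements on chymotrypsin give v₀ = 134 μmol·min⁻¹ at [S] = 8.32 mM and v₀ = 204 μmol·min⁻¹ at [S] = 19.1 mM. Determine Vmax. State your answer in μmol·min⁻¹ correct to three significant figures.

From v = Vmax[S]/(Km+[S]), each point gives Vmax = v(Km+[S])/[S].
Equating: 134(Km+8.32)/8.32 = 204(Km+19.1)/19.1.
16.11·Km + 134 = 10.68·Km + 204, so (16.11 − 10.68)·Km = 204 − 134.
Km = 70.00/5.425 = 12.9 mM; then Vmax = 134(12.9+8.32)/8.32 = 342 μmol·min⁻¹.

342 μmol·min⁻¹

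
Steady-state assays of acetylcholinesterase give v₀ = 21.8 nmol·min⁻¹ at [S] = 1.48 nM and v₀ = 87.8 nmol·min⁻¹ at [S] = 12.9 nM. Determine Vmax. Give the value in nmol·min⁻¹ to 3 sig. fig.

In reciprocal form, 1/v = (Km/Vmax)·(1/[S]) + 1/Vmax. The two points give (1/[S], 1/v) = (0.6757, 0.04587) and (0.07752, 0.01139).
Slope = (0.04587 − 0.01139)/(0.6757 − 0.07752) = 0.05765; intercept = 0.04587 − 0.05765×0.6757 = 0.006921.
Vmax = 1/intercept = 144 nmol·min⁻¹; Km = slope × Vmax = 0.05765 × 144 = 8.33 nM.

144 nmol·min⁻¹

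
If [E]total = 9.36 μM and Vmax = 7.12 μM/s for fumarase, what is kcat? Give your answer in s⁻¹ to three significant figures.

0.761 s⁻¹

kcat = Vmax/[E]total = 7.12 μM/s / 9.36 μM = 0.761 s⁻¹.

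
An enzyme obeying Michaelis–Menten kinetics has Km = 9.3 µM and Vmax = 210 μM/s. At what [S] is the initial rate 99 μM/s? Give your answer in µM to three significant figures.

8.29 µM

Rearranging v = Vmax[S]/(Km+[S]) gives [S] = Km·v/(Vmax − v).
[S] = 9.3 × 99 / (210 − 99) = 920.7/111.0 = 8.29 µM.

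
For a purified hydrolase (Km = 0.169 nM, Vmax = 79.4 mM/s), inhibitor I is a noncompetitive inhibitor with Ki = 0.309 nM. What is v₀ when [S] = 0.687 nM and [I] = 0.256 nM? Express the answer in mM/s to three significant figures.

34.9 mM/s

With α = 1 + [I]/Ki = 1 + 0.256/0.309 = 1.828, the noncompetitive rate law is v = (Vmax/α)·[S] / (Km + [S]).
v = (79.4/1.828)×0.687 / (0.169 + 0.687) = 29.83/0.8560 = 34.9 mM/s.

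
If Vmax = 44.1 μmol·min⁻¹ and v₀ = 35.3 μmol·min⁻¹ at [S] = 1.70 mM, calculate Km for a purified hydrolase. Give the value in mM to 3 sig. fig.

0.424 mM

From v = Vmax[S]/(Km+[S]), Km = [S](Vmax − v)/v.
Km = 1.70 × (44.1 − 35.3) / 35.3 = 14.96/35.3 = 0.424 mM.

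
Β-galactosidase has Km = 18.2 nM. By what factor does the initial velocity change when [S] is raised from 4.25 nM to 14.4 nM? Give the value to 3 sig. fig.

The fractional saturations are [S]/(Km+[S]) = 4.25/22.45 = 0.1893 and 14.4/32.60 = 0.4417.
v₂/v₁ is just their ratio: 0.4417/0.1893 = 2.33.

2.33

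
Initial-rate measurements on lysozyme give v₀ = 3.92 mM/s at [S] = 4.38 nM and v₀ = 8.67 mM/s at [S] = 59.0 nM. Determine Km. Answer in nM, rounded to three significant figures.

6.35 nM

In reciprocal form, 1/v = (Km/Vmax)·(1/[S]) + 1/Vmax. The two points give (1/[S], 1/v) = (0.2283, 0.2551) and (0.01695, 0.1153).
Slope = (0.2551 − 0.1153)/(0.2283 − 0.01695) = 0.6612; intercept = 0.2551 − 0.6612×0.2283 = 0.1041.
Vmax = 1/intercept = 9.60 mM/s; Km = slope × Vmax = 0.6612 × 9.60 = 6.35 nM.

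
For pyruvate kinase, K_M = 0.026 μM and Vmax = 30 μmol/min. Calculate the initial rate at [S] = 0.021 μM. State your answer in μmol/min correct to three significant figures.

13.4 μmol/min

[S]/(Km+[S]) = 0.021/0.04700 = 0.4468, the fractional saturation.
v = 0.4468 × Vmax = 0.4468 × 30 = 13.4 μmol/min.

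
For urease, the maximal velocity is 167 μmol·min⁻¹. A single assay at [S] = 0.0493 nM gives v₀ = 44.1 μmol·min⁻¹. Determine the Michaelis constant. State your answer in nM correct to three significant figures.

v/Vmax = 44.1/167 = 0.2641 = [S]/(Km+[S]).
So Km + [S] = [S]/0.2641 = 0.1867 nM, giving Km = 0.1867 − 0.0493 = 0.137 nM.

0.137 nM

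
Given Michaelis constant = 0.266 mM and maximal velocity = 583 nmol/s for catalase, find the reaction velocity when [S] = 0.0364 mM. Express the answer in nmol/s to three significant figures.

70.2 nmol/s

[S]/(Km+[S]) = 0.0364/0.3024 = 0.1204, the fractional saturation.
v = 0.1204 × Vmax = 0.1204 × 583 = 70.2 nmol/s.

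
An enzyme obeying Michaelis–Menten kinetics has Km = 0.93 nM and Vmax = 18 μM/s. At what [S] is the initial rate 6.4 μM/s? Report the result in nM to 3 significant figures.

The required fractional saturation is v/Vmax = 6.4/18 = 0.3556.
Then [S]/(Km+[S]) = 0.3556 ⇒ [S] = 0.93 × 0.3556/(1 − 0.3556) = 0.513 nM.

0.513 nM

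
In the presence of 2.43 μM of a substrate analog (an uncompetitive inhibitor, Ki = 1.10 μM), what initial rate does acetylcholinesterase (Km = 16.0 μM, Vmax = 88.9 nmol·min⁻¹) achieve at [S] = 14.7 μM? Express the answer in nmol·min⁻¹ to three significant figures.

20.7 nmol·min⁻¹

α = 1 + [I]/Ki = 1 + 2.43/1.10 = 3.209.
For an uncompetitive inhibitor, both parameters are divided by α, giving Vmax/α and Km/α: Km,app = 4.99 μM, Vmax,app = 27.7 nmol·min⁻¹.
v = Vmax,app·[S]/(Km,app + [S]) = 27.7 × 14.7/(4.99 + 14.7) = 20.7 nmol·min⁻¹.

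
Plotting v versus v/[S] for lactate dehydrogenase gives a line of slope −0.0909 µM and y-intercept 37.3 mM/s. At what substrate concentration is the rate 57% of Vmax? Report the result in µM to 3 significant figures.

0.120 µM

The Eadie–Hofstee slope gives Km = 0.0909 µM (slope = −Km).
v/Vmax = [S]/(Km+[S]) = 0.57 ⇒ [S] = Km·0.57/(1−0.57) = 0.0909 × 1.326 = 0.120 µM.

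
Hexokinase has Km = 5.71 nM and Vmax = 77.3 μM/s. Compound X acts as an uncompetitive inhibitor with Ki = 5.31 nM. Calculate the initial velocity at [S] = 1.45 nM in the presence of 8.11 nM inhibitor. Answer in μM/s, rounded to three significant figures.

12.0 μM/s

With α = 1 + [I]/Ki = 1 + 8.11/5.31 = 2.527, the uncompetitive rate law is v = (Vmax/α)·[S] / (Km/α + [S]).
v = (77.3/2.527)×1.45 / (5.71/2.527 + 1.45) = 44.35/3.709 = 12.0 μM/s.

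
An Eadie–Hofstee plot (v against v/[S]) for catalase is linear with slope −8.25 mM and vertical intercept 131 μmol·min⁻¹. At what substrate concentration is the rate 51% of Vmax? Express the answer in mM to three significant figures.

The Eadie–Hofstee slope gives Km = 8.25 mM (slope = −Km).
v/Vmax = [S]/(Km+[S]) = 0.51 ⇒ [S] = Km·0.51/(1−0.51) = 8.25 × 1.041 = 8.59 mM.

8.59 mM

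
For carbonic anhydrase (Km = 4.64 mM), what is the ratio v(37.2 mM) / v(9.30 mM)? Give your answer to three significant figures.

1.33

Since Vmax cancels, v₂/v₁ = [S]₂(Km+[S]₁) / [S]₁(Km+[S]₂).
= 37.2×(4.64+9.30) / (9.30×(4.64+37.2)) = 518.6/389.1 = 1.33.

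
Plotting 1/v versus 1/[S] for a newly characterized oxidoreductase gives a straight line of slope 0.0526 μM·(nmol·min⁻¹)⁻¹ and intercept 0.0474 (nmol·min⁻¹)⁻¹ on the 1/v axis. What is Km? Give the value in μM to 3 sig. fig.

1.11 μM

y-intercept = 1/Vmax ⇒ Vmax = 21.1 nmol·min⁻¹; slope = Km/Vmax ⇒ Km = slope × Vmax.
Km = 0.0526 × 21.1 = 1.11 μM.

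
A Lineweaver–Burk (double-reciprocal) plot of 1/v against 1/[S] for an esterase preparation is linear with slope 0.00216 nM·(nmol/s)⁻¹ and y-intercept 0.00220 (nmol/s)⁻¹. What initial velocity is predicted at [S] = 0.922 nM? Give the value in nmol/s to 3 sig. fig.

The y-intercept is 1/Vmax, so Vmax = 1/0.00220 = 455 nmol/s.
The slope is Km/Vmax, so Km = 0.00216 × 455 = 0.982 nM.
Then v = 455 × 0.922/(0.982 + 0.922) = 220 nmol/s.

220 nmol/s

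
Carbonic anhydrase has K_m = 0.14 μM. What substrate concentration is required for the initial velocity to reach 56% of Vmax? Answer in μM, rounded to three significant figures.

v/Vmax = [S]/(Km+[S]) = 0.56, so [S] = Km·0.56/(1 − 0.56) = 0.14 × 1.273.
[S] = 0.178 μM.

0.178 μM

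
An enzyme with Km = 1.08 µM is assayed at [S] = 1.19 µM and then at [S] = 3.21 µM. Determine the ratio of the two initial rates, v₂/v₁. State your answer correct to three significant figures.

1.43

Since Vmax cancels, v₂/v₁ = [S]₂(Km+[S]₁) / [S]₁(Km+[S]₂).
= 3.21×(1.08+1.19) / (1.19×(1.08+3.21)) = 7.287/5.105 = 1.43.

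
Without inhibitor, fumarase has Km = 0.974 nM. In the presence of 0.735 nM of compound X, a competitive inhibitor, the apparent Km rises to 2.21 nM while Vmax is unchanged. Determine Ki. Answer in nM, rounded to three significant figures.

0.579 nM

Competitive: Km,app = α·Km with α = 1 + [I]/Ki.
α = Km,app/Km = 2.21/0.974 = 2.269.
Ki = [I]/(α − 1) = 0.735/1.269 = 0.579 nM.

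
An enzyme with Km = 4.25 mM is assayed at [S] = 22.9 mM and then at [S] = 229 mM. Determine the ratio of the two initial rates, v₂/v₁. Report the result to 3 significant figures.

Since Vmax cancels, v₂/v₁ = [S]₂(Km+[S]₁) / [S]₁(Km+[S]₂).
= 229×(4.25+22.9) / (22.9×(4.25+229)) = 6217/5341 = 1.16.

1.16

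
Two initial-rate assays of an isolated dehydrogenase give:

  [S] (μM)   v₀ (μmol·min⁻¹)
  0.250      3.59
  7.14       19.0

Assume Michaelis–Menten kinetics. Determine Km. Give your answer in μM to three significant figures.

In reciprocal form, 1/v = (Km/Vmax)·(1/[S]) + 1/Vmax. The two points give (1/[S], 1/v) = (4.000, 0.2786) and (0.1401, 0.05263).
Slope = (0.2786 − 0.05263)/(4.000 − 0.1401) = 0.05853; intercept = 0.2786 − 0.05853×4.000 = 0.04443.
Vmax = 1/intercept = 22.5 μmol·min⁻¹; Km = slope × Vmax = 0.05853 × 22.5 = 1.32 μM.

1.32 μM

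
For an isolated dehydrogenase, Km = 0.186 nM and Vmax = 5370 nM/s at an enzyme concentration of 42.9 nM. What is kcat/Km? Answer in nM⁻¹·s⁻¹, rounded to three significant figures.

673 nM⁻¹·s⁻¹

kcat = Vmax/[E]total = 5370/42.9 = 125 s⁻¹.
kcat/Km = 125/0.186 = 673 nM⁻¹·s⁻¹.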